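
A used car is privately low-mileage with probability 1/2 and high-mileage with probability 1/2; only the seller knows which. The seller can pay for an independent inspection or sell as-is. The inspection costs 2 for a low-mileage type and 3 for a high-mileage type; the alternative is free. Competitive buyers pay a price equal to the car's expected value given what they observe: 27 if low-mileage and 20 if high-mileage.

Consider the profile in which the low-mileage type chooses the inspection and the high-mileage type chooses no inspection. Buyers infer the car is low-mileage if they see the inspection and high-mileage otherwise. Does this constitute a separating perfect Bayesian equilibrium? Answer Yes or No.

No

Under these beliefs, the inspection earns price 27 and no inspection earns price 20.
low-mileage: the inspection nets 27 − 2 = 25; no inspection nets 20. low-mileage prefers the inspection.
high-mileage: the inspection nets 27 − 3 = 24; no inspection nets 20. high-mileage would deviate to the inspection.
high-mileage has a profitable deviation, so the profile is not an equilibrium.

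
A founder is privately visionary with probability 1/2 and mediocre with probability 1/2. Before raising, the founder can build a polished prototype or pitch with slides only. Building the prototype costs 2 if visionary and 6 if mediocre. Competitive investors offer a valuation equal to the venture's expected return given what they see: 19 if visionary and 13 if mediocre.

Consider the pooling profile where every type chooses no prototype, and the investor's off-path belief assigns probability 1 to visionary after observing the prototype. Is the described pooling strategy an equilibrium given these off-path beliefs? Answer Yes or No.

No

On path, the investor holds the prior and pays 1/2·19 + 1/2·13 = 16. Off path (the prototype), believing visionary, it pays 19.
visionary: no prototype nets 16; the prototype nets 19 − 2 = 17. visionary would deviate.
mediocre: no prototype nets 16; the prototype nets 19 − 6 = 13. mediocre stays.
A type deviates, so pooling fails.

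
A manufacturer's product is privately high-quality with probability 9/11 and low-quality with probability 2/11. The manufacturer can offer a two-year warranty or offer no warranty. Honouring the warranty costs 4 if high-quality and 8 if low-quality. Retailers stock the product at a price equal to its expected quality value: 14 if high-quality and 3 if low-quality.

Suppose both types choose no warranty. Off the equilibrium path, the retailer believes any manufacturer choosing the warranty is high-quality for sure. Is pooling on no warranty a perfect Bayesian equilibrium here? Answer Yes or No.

On path, the retailer holds the prior and pays 9/11·14 + 2/11·3 = 12. Off path (the warranty), believing high-quality, it pays 14.
high-quality: no warranty nets 12; the warranty nets 14 − 4 = 10. high-quality stays.
low-quality: no warranty nets 12; the warranty nets 14 − 8 = 6. low-quality stays.
No type deviates, so pooling is sustained.

Yes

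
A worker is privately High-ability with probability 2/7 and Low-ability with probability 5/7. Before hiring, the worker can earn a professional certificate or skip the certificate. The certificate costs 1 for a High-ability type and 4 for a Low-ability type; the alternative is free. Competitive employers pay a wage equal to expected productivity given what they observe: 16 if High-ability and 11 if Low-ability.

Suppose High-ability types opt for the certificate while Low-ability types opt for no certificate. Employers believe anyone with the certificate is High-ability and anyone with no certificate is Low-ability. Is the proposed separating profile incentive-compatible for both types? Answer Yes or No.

No

Under these beliefs, the certificate earns wage 16 and no certificate earns wage 11.
High-ability: the certificate nets 16 − 1 = 15; no certificate nets 11. High-ability prefers the certificate.
Low-ability: the certificate nets 16 − 4 = 12; no certificate nets 11. Low-ability would deviate to the certificate.
Low-ability has a profitable deviation, so the profile is not an equilibrium.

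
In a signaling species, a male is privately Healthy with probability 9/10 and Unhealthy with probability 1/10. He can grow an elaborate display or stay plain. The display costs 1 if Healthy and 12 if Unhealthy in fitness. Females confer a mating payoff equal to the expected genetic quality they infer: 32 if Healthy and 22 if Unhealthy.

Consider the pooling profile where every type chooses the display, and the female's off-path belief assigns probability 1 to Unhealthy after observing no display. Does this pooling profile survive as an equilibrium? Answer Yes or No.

No

On path, the female holds the prior and pays 9/10·32 + 1/10·22 = 31. Off path (no display), believing Unhealthy, it pays 22.
Healthy: the display nets 31 − 1 = 30; no display nets 22. Healthy stays.
Unhealthy: the display nets 31 − 12 = 19; no display nets 22. Unhealthy would deviate.
A type deviates, so pooling fails.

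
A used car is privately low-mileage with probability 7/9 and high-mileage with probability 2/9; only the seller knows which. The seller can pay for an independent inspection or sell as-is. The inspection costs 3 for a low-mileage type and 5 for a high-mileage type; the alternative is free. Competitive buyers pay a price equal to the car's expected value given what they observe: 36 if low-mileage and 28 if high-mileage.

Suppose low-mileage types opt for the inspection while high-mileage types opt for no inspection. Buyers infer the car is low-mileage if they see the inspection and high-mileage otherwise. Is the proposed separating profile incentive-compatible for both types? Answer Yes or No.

No

Under these beliefs, the inspection earns price 36 and no inspection earns price 28.
low-mileage: the inspection nets 36 − 3 = 33; no inspection nets 28. low-mileage prefers the inspection.
high-mileage: the inspection nets 36 − 5 = 31; no inspection nets 28. high-mileage would deviate to the inspection.
high-mileage has a profitable deviation, so the profile is not an equilibrium.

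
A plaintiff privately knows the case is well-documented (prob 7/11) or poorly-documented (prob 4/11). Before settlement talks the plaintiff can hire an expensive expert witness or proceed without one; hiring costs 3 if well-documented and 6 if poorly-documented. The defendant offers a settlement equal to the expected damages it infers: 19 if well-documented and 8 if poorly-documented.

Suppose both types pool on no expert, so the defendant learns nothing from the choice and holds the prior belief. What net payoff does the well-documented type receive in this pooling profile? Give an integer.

15

Pooled settlement = 7/11·19 + 4/11·8 = 15.
well-documented pays no cost for no expert, so net payoff = 15.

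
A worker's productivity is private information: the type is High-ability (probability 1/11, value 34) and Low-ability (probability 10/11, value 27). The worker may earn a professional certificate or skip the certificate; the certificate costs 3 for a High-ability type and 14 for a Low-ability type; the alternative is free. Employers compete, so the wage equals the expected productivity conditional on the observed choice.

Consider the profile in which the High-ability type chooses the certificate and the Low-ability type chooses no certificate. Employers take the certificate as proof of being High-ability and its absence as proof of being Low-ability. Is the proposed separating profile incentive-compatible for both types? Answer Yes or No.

Under these beliefs, the certificate earns wage 34 and no certificate earns wage 27.
High-ability: the certificate nets 34 − 3 = 31; no certificate nets 27. High-ability prefers the certificate.
Low-ability: the certificate nets 34 − 14 = 20; no certificate nets 27. Low-ability prefers no certificate.
Neither type deviates, so the separating profile is an equilibrium.

Yes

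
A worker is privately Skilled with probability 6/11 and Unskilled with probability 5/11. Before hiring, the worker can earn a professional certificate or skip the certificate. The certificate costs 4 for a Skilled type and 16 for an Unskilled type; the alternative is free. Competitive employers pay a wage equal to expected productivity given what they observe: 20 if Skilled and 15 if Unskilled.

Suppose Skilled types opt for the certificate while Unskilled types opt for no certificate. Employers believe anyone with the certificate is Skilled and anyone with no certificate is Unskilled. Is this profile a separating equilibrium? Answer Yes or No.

Under these beliefs, the certificate earns wage 20 and no certificate earns wage 15.
Skilled: the certificate nets 20 − 4 = 16; no certificate nets 15. Skilled prefers the certificate.
Unskilled: the certificate nets 20 − 16 = 4; no certificate nets 15. Unskilled prefers no certificate.
Neither type deviates, so the separating profile is an equilibrium.

Yes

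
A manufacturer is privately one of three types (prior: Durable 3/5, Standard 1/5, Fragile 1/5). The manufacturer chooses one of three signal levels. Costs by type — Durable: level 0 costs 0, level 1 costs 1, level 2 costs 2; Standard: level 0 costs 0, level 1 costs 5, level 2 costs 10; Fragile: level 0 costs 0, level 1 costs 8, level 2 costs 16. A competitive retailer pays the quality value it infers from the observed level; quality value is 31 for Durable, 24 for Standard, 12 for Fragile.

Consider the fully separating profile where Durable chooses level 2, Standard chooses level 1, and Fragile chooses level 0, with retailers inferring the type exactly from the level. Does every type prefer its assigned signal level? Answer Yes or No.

No

Separating prices: level 2 → 31, level 1 → 24, level 0 → 12.
Durable (assigned level 2): level 0: 12 − 0 = 12; level 1: 24 − 1 = 23; level 2: 31 − 2 = 29. Durable stays.
Standard (assigned level 1): level 0: 12 − 0 = 12; level 1: 24 − 5 = 19; level 2: 31 − 10 = 21. Standard prefers level 2.
Fragile (assigned level 0): level 0: 12 − 0 = 12; level 1: 24 − 8 = 16; level 2: 31 − 16 = 15. Fragile prefers level 1.
At least one type deviates; the separating profile fails.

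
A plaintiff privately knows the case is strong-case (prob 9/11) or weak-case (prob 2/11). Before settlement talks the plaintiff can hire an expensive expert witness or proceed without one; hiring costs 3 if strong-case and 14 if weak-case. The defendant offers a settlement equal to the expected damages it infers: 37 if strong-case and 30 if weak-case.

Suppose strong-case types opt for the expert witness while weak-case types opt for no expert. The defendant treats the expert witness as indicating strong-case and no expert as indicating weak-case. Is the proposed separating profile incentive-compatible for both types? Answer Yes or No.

Under these beliefs, the expert witness earns settlement 37 and no expert earns settlement 30.
strong-case: the expert witness nets 37 − 3 = 34; no expert nets 30. strong-case prefers the expert witness.
weak-case: the expert witness nets 37 − 14 = 23; no expert nets 30. weak-case prefers no expert.
Neither type deviates, so the separating profile is an equilibrium.

Yes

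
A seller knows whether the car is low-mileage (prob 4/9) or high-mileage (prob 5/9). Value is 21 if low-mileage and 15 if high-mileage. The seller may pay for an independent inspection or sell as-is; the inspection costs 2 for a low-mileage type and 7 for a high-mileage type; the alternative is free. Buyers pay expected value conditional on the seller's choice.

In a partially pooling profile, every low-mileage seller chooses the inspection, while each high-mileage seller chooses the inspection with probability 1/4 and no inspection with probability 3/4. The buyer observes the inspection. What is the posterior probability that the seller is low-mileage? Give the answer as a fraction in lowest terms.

P(the inspection) = (4/9)·1 + (5/9)·(1/4) = 7/12.
By Bayes' rule, P(low-mileage | the inspection) = (4/9) / (7/12) = 16/21.

16/21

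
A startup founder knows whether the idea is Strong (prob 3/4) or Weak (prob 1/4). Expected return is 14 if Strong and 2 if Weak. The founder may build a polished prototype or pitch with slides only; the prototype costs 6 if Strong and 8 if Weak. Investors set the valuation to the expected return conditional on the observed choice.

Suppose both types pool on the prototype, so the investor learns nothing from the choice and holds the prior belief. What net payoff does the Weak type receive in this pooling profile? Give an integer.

3

Pooled valuation = 3/4·14 + 1/4·2 = 11.
Weak pays cost 8 for the prototype, so net payoff = 11 − 8 = 3.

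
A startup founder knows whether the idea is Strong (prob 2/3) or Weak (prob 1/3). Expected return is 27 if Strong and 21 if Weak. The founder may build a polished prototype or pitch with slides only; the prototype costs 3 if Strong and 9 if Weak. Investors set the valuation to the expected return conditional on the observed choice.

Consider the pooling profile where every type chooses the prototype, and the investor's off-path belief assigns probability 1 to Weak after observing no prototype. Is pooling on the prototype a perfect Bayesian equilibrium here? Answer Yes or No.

On path, the investor holds the prior and pays 2/3·27 + 1/3·21 = 25. Off path (no prototype), believing Weak, it pays 21.
Strong: the prototype nets 25 − 3 = 22; no prototype nets 21. Strong stays.
Weak: the prototype nets 25 − 9 = 16; no prototype nets 21. Weak would deviate.
A type deviates, so pooling fails.

No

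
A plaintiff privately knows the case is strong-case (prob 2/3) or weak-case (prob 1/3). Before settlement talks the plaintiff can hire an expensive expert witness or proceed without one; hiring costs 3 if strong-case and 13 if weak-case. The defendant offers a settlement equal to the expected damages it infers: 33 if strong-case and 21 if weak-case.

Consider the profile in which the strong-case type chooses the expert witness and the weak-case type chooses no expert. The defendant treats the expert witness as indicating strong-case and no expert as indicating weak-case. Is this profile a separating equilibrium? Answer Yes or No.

Under these beliefs, the expert witness earns settlement 33 and no expert earns settlement 21.
strong-case: the expert witness nets 33 − 3 = 30; no expert nets 21. strong-case prefers the expert witness.
weak-case: the expert witness nets 33 − 13 = 20; no expert nets 21. weak-case prefers no expert.
Neither type deviates, so the separating profile is an equilibrium.

Yes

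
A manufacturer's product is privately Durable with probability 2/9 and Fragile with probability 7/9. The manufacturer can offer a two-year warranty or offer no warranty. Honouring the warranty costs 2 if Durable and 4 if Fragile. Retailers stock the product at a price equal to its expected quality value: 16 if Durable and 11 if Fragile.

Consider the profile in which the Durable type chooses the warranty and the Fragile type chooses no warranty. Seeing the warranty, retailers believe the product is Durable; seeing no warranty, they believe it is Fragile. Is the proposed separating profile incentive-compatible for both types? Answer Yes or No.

No

Under these beliefs, the warranty earns price 16 and no warranty earns price 11.
Durable: the warranty nets 16 − 2 = 14; no warranty nets 11. Durable prefers the warranty.
Fragile: the warranty nets 16 − 4 = 12; no warranty nets 11. Fragile would deviate to the warranty.
Fragile has a profitable deviation, so the profile is not an equilibrium.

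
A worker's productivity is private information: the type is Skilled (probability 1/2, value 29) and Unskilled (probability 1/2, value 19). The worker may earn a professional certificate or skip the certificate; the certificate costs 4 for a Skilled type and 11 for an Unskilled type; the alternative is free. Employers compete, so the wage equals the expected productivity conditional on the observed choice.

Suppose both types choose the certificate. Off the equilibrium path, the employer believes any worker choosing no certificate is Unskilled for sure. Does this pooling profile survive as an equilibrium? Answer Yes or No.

On path, the employer holds the prior and pays 1/2·29 + 1/2·19 = 24. Off path (no certificate), believing Unskilled, it pays 19.
Skilled: the certificate nets 24 − 4 = 20; no certificate nets 19. Skilled stays.
Unskilled: the certificate nets 24 − 11 = 13; no certificate nets 19. Unskilled would deviate.
A type deviates, so pooling fails.

No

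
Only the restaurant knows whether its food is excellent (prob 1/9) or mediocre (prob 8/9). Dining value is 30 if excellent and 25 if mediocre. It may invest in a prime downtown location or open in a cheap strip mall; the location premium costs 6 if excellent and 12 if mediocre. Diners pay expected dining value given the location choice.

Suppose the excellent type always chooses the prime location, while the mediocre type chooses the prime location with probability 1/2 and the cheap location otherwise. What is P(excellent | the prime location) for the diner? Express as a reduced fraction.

P(the prime location) = (1/9)·1 + (8/9)·(1/2) = 5/9.
By Bayes' rule, P(excellent | the prime location) = (1/9) / (5/9) = 1/5.

1/5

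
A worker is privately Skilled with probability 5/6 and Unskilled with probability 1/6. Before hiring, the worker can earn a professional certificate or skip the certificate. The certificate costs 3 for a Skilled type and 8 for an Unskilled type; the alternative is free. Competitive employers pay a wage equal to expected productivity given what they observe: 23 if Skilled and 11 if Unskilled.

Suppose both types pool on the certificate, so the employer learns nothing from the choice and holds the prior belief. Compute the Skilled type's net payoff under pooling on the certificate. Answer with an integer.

Pooled wage = 5/6·23 + 1/6·11 = 21.
Skilled pays cost 3 for the certificate, so net payoff = 21 − 3 = 18.

18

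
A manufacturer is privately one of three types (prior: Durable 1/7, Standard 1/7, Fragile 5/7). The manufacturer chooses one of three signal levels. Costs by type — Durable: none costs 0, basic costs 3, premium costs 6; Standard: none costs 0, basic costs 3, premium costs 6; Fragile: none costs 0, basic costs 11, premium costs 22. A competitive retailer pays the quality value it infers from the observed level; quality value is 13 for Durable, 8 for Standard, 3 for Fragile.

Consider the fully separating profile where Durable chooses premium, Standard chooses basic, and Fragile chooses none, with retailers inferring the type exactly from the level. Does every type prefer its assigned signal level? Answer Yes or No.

No

Separating prices: premium → 13, basic → 8, none → 3.
Durable (assigned premium): none: 3 − 0 = 3; basic: 8 − 3 = 5; premium: 13 − 6 = 7. Durable stays.
Standard (assigned basic): none: 3 − 0 = 3; basic: 8 − 3 = 5; premium: 13 − 6 = 7. Standard prefers premium.
Fragile (assigned none): none: 3 − 0 = 3; basic: 8 − 11 = -3; premium: 13 − 22 = -9. Fragile stays.
At least one type deviates; the separating profile fails.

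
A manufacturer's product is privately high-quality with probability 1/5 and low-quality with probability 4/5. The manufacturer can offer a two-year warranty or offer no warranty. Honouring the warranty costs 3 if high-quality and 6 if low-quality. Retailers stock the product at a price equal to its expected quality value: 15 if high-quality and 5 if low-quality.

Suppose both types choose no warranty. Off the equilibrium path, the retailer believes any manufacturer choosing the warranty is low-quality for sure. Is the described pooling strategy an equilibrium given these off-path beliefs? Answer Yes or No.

Yes

On path, the retailer holds the prior and pays 1/5·15 + 4/5·5 = 7. Off path (the warranty), believing low-quality, it pays 5.
high-quality: no warranty nets 7; the warranty nets 5 − 3 = 2. high-quality stays.
low-quality: no warranty nets 7; the warranty nets 5 − 6 = -1. low-quality stays.
No type deviates, so pooling is sustained.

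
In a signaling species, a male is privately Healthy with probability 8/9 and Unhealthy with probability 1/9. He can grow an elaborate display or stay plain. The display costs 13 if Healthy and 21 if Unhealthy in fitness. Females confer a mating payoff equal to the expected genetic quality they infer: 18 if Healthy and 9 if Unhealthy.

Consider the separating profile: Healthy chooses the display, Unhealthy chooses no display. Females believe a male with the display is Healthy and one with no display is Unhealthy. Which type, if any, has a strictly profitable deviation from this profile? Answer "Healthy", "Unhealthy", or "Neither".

Healthy

The display pays 18; no display pays 9.
Healthy: assigned the display, nets 18 − 13 = 5; deviating to no display nets 9.
Unhealthy: assigned no display, nets 9; deviating to the display nets 18 − 21 = -3.
The Healthy type gains 4 by deviating.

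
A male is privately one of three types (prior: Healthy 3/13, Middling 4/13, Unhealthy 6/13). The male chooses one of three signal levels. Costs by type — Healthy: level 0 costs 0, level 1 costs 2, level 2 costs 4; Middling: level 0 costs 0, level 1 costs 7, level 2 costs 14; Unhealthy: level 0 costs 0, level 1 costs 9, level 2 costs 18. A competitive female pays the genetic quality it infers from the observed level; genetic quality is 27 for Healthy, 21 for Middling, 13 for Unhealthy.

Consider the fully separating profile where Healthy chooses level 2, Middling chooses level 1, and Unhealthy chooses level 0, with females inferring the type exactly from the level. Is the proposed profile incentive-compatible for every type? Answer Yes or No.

Separating mating payoffs: level 2 → 27, level 1 → 21, level 0 → 13.
Healthy (assigned level 2): level 0: 13 − 0 = 13; level 1: 21 − 2 = 19; level 2: 27 − 4 = 23. Healthy stays.
Middling (assigned level 1): level 0: 13 − 0 = 13; level 1: 21 − 7 = 14; level 2: 27 − 14 = 13. Middling stays.
Unhealthy (assigned level 0): level 0: 13 − 0 = 13; level 1: 21 − 9 = 12; level 2: 27 − 18 = 9. Unhealthy stays.
Every type prefers its assigned level; separation holds.

Yes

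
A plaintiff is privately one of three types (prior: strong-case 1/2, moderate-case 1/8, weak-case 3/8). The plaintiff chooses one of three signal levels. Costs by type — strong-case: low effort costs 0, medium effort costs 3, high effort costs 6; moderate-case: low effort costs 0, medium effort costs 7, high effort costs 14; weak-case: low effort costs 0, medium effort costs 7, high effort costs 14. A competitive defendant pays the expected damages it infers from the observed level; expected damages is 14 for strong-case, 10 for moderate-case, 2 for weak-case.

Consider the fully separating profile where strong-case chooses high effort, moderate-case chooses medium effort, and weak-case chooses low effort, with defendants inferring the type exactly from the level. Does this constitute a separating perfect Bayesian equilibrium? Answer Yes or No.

Separating settlements: high effort → 14, medium effort → 10, low effort → 2.
strong-case (assigned high effort): low effort: 2 − 0 = 2; medium effort: 10 − 3 = 7; high effort: 14 − 6 = 8. strong-case stays.
moderate-case (assigned medium effort): low effort: 2 − 0 = 2; medium effort: 10 − 7 = 3; high effort: 14 − 14 = 0. moderate-case stays.
weak-case (assigned low effort): low effort: 2 − 0 = 2; medium effort: 10 − 7 = 3; high effort: 14 − 14 = 0. weak-case prefers medium effort.
At least one type deviates; the separating profile fails.

No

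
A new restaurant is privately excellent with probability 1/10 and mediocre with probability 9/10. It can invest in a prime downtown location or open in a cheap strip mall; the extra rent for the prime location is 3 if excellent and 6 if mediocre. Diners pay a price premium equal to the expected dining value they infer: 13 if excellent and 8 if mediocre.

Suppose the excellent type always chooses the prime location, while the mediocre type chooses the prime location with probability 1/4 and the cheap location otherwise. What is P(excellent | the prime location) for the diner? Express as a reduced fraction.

4/13

P(the prime location) = (1/10)·1 + (9/10)·(1/4) = 13/40.
By Bayes' rule, P(excellent | the prime location) = (1/10) / (13/40) = 4/13.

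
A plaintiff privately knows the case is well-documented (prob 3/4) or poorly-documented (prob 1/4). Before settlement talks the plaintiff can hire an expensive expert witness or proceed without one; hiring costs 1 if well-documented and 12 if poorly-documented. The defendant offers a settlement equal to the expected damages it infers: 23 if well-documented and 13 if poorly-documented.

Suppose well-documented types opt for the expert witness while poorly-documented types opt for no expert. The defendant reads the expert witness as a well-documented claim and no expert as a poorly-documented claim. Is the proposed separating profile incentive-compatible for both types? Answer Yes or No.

Under these beliefs, the expert witness earns settlement 23 and no expert earns settlement 13.
well-documented: the expert witness nets 23 − 1 = 22; no expert nets 13. well-documented prefers the expert witness.
poorly-documented: the expert witness nets 23 − 12 = 11; no expert nets 13. poorly-documented prefers no expert.
Neither type deviates, so the separating profile is an equilibrium.

Yes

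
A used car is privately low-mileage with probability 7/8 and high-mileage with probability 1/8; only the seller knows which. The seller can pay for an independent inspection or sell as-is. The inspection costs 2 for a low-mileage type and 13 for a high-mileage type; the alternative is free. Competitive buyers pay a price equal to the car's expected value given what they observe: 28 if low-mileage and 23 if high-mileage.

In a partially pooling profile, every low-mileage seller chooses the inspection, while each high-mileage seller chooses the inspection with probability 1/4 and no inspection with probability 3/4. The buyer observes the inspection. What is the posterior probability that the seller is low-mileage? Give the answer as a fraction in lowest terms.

P(the inspection) = (7/8)·1 + (1/8)·(1/4) = 29/32.
By Bayes' rule, P(low-mileage | the inspection) = (7/8) / (29/32) = 28/29.

28/29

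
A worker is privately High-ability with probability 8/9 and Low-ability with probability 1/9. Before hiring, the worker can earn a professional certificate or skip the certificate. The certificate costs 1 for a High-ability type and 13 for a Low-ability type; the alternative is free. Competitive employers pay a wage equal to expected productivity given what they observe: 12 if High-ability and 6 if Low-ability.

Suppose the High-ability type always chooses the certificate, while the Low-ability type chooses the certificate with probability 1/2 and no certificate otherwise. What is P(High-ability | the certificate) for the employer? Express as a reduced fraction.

16/17

P(the certificate) = (8/9)·1 + (1/9)·(1/2) = 17/18.
By Bayes' rule, P(High-ability | the certificate) = (8/9) / (17/18) = 16/17.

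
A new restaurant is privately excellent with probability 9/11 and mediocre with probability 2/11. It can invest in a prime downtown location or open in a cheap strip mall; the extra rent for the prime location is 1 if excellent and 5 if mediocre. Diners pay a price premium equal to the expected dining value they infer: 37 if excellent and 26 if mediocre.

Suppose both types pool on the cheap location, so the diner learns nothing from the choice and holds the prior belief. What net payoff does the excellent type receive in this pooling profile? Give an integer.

Pooled price premium = 9/11·37 + 2/11·26 = 35.
excellent pays no cost for the cheap location, so net payoff = 35.

35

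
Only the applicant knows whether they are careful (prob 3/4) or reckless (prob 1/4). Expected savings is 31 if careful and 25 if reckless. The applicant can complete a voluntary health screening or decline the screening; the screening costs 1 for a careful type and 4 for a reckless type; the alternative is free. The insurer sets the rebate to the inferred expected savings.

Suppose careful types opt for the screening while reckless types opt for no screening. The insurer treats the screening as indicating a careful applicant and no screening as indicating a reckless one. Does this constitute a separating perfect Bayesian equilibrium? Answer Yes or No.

Under these beliefs, the screening earns rebate 31 and no screening earns rebate 25.
careful: the screening nets 31 − 1 = 30; no screening nets 25. careful prefers the screening.
reckless: the screening nets 31 − 4 = 27; no screening nets 25. reckless would deviate to the screening.
reckless has a profitable deviation, so the profile is not an equilibrium.

No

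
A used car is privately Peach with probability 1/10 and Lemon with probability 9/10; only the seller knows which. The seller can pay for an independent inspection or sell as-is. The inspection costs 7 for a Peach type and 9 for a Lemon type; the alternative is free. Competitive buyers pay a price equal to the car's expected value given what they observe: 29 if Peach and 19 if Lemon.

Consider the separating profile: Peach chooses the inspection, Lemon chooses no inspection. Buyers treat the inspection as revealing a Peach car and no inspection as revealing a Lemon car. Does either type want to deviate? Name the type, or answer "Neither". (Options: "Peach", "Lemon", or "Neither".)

The inspection pays 29; no inspection pays 19.
Peach: assigned the inspection, nets 29 − 7 = 22; deviating to no inspection nets 19.
Lemon: assigned no inspection, nets 19; deviating to the inspection nets 29 − 9 = 20.
The Lemon type gains 1 by deviating.

Lemon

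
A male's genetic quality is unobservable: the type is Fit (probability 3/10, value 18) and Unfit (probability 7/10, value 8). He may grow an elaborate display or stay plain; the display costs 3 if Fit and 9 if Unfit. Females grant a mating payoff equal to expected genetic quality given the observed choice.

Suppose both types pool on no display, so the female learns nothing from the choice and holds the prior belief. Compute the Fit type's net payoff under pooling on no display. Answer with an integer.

Pooled mating payoff = 3/10·18 + 7/10·8 = 11.
Fit pays no cost for no display, so net payoff = 11.

11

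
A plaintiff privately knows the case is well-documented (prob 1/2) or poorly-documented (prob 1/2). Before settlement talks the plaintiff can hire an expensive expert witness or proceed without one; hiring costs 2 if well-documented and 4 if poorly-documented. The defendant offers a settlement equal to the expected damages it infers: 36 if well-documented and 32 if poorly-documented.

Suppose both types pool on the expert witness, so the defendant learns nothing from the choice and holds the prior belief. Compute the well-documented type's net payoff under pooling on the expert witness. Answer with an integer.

32

Pooled settlement = 1/2·36 + 1/2·32 = 34.
well-documented pays cost 2 for the expert witness, so net payoff = 34 − 2 = 32.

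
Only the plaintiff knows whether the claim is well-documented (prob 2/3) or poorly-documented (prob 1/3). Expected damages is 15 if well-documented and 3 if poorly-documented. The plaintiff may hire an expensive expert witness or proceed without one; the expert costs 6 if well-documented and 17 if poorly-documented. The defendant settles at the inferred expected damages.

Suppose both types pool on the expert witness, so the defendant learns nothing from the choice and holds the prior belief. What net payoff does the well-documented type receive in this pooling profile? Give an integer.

Pooled settlement = 2/3·15 + 1/3·3 = 11.
well-documented pays cost 6 for the expert witness, so net payoff = 11 − 6 = 5.

5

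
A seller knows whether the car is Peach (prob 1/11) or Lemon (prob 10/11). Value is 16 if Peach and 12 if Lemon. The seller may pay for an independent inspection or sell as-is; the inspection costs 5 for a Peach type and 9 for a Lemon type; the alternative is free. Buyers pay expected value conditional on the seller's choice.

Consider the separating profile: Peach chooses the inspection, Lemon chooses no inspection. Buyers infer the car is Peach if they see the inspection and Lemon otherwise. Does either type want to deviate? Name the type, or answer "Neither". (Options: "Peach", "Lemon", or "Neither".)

The inspection pays 16; no inspection pays 12.
Peach: assigned the inspection, nets 16 − 5 = 11; deviating to no inspection nets 12.
Lemon: assigned no inspection, nets 12; deviating to the inspection nets 16 − 9 = 7.
The Peach type gains 1 by deviating.

Peach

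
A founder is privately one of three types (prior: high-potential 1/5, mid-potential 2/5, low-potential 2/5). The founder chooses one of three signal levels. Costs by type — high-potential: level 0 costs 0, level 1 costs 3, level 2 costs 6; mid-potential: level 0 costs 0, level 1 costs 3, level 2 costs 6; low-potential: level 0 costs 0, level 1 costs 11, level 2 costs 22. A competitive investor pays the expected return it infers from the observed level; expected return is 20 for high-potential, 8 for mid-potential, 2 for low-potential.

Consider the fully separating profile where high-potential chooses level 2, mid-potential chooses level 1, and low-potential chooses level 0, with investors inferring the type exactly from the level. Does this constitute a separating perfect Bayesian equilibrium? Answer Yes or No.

Separating valuations: level 2 → 20, level 1 → 8, level 0 → 2.
high-potential (assigned level 2): level 0: 2 − 0 = 2; level 1: 8 − 3 = 5; level 2: 20 − 6 = 14. high-potential stays.
mid-potential (assigned level 1): level 0: 2 − 0 = 2; level 1: 8 − 3 = 5; level 2: 20 − 6 = 14. mid-potential prefers level 2.
low-potential (assigned level 0): level 0: 2 − 0 = 2; level 1: 8 − 11 = -3; level 2: 20 − 22 = -2. low-potential stays.
At least one type deviates; the separating profile fails.

No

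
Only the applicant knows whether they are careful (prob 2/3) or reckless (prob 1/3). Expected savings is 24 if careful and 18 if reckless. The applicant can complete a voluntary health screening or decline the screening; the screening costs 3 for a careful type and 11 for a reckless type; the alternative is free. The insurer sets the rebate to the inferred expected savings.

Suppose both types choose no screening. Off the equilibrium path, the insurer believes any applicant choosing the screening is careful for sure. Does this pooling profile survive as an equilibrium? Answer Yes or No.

On path, the insurer holds the prior and pays 2/3·24 + 1/3·18 = 22. Off path (the screening), believing careful, it pays 24.
careful: no screening nets 22; the screening nets 24 − 3 = 21. careful stays.
reckless: no screening nets 22; the screening nets 24 − 11 = 13. reckless stays.
No type deviates, so pooling is sustained.

Yes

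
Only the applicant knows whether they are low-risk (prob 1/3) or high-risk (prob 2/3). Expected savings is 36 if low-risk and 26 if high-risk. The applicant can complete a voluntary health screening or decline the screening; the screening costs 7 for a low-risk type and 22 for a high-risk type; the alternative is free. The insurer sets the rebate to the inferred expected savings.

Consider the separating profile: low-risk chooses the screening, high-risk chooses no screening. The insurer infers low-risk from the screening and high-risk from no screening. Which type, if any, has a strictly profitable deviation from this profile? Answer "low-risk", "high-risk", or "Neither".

The screening pays 36; no screening pays 26.
low-risk: assigned the screening, nets 36 − 7 = 29; deviating to no screening nets 26.
high-risk: assigned no screening, nets 26; deviating to the screening nets 36 − 22 = 14.
Both types strictly prefer their assigned action; no profitable deviation.

Neither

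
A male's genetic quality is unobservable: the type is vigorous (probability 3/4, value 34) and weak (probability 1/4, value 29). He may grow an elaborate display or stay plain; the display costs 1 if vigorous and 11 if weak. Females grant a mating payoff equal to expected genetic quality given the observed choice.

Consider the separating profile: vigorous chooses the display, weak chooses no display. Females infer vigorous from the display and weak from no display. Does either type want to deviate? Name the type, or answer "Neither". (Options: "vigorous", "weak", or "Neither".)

Neither

The display pays 34; no display pays 29.
vigorous: assigned the display, nets 34 − 1 = 33; deviating to no display nets 29.
weak: assigned no display, nets 29; deviating to the display nets 34 − 11 = 23.
Both types strictly prefer their assigned action; no profitable deviation.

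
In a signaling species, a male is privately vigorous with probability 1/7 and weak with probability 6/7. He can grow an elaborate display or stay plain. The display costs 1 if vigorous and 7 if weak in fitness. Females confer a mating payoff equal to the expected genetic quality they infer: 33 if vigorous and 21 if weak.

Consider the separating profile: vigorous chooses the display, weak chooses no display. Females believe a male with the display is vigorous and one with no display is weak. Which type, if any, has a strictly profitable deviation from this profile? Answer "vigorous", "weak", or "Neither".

weak

The display pays 33; no display pays 21.
vigorous: assigned the display, nets 33 − 1 = 32; deviating to no display nets 21.
weak: assigned no display, nets 21; deviating to the display nets 33 − 7 = 26.
The weak type gains 5 by deviating.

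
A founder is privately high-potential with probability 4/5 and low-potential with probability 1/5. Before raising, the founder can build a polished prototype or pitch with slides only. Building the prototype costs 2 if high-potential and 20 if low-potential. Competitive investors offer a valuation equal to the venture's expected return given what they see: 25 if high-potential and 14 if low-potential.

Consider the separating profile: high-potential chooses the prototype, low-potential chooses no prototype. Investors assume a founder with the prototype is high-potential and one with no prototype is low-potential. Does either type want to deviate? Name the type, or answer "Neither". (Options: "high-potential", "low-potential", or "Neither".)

Neither

The prototype pays 25; no prototype pays 14.
high-potential: assigned the prototype, nets 25 − 2 = 23; deviating to no prototype nets 14.
low-potential: assigned no prototype, nets 14; deviating to the prototype nets 25 − 20 = 5.
Both types strictly prefer their assigned action; no profitable deviation.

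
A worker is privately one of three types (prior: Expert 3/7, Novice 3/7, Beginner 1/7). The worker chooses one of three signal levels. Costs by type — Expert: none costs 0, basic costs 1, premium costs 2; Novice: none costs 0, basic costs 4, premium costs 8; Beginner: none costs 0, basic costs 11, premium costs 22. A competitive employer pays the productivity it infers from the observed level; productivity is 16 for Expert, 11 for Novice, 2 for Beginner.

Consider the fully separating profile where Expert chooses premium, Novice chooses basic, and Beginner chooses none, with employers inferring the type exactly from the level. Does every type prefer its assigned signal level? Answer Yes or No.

No

Separating wages: premium → 16, basic → 11, none → 2.
Expert (assigned premium): none: 2 − 0 = 2; basic: 11 − 1 = 10; premium: 16 − 2 = 14. Expert stays.
Novice (assigned basic): none: 2 − 0 = 2; basic: 11 − 4 = 7; premium: 16 − 8 = 8. Novice prefers premium.
Beginner (assigned none): none: 2 − 0 = 2; basic: 11 − 11 = 0; premium: 16 − 22 = -6. Beginner stays.
At least one type deviates; the separating profile fails.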